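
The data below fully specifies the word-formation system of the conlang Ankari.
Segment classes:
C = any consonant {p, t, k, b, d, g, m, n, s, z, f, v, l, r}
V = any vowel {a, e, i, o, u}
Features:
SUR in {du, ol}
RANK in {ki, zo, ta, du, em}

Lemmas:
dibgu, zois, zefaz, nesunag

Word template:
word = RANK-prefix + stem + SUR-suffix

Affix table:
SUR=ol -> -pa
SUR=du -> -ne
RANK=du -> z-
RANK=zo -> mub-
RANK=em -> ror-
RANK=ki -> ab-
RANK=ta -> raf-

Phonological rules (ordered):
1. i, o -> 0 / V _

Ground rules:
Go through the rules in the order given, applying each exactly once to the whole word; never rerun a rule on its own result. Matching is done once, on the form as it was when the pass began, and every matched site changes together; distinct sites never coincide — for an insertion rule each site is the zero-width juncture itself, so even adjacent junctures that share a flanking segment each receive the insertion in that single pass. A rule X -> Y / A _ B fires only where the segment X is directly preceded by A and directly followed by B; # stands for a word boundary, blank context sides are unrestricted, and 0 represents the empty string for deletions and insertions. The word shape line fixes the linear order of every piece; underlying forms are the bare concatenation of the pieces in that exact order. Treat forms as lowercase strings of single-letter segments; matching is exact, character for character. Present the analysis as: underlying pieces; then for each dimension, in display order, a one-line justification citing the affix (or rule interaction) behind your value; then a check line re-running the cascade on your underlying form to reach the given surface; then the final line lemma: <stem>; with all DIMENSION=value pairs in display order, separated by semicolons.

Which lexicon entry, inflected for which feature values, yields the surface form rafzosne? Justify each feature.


underlying: raf-zois-ne
SUR=du - signalled by the affix -ne
RANK=ta - signalled by the affix raf-
check: rafzoisne -> rafzosne
lemma: zois; SUR=du; RANK=ta


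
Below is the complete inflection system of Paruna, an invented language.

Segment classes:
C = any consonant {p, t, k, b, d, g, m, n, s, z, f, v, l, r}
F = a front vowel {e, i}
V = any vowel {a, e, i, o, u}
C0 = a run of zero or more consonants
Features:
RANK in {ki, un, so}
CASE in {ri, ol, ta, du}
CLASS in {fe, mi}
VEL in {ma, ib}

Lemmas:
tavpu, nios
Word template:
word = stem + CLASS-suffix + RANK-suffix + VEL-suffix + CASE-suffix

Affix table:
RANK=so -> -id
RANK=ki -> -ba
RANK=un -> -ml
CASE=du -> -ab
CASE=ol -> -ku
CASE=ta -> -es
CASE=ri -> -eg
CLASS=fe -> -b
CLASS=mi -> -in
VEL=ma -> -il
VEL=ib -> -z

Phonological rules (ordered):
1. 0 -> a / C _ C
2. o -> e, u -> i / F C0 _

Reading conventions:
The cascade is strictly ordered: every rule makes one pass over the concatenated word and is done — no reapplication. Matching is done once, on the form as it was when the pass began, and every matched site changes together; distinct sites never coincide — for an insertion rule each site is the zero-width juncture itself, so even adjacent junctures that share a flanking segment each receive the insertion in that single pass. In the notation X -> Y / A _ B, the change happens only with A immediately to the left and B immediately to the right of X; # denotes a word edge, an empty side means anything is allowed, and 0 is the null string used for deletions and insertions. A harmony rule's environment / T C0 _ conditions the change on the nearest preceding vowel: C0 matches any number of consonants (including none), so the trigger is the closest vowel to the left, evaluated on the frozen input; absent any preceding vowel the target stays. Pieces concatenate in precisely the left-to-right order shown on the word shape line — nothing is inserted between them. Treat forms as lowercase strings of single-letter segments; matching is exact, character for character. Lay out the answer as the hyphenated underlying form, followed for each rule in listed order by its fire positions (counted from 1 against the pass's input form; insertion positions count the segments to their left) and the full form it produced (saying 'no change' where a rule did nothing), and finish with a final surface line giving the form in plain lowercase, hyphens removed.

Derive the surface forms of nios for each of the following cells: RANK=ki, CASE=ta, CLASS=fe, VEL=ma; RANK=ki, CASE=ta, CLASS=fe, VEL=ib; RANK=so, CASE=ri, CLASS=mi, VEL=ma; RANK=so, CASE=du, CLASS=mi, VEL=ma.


cell RANK=ki, CASE=ta, CLASS=fe, VEL=ma:
underlying: nios-b-ba-il-es
1. 0 -> a / C _ C: inserts after position(s) 4, 5: niosababailes
2. o -> e, u -> i / F C0 _: fires at position(s) 3: niesababailes
surface: niesababailes

cell RANK=ki, CASE=ta, CLASS=fe, VEL=ib:
underlying: nios-b-ba-z-es
1. 0 -> a / C _ C: inserts after position(s) 4, 5: niosababazes
2. o -> e, u -> i / F C0 _: fires at position(s) 3: niesababazes
surface: niesababazes

cell RANK=so, CASE=ri, CLASS=mi, VEL=ma:
underlying: nios-in-id-il-eg
1. 0 -> a / C _ C: no change
2. o -> e, u -> i / F C0 _: fires at position(s) 3: niesinidileg
surface: niesinidileg

cell RANK=so, CASE=du, CLASS=mi, VEL=ma:
underlying: nios-in-id-il-ab
1. 0 -> a / C _ C: no change
2. o -> e, u -> i / F C0 _: fires at position(s) 3: niesinidilab
surface: niesinidilab


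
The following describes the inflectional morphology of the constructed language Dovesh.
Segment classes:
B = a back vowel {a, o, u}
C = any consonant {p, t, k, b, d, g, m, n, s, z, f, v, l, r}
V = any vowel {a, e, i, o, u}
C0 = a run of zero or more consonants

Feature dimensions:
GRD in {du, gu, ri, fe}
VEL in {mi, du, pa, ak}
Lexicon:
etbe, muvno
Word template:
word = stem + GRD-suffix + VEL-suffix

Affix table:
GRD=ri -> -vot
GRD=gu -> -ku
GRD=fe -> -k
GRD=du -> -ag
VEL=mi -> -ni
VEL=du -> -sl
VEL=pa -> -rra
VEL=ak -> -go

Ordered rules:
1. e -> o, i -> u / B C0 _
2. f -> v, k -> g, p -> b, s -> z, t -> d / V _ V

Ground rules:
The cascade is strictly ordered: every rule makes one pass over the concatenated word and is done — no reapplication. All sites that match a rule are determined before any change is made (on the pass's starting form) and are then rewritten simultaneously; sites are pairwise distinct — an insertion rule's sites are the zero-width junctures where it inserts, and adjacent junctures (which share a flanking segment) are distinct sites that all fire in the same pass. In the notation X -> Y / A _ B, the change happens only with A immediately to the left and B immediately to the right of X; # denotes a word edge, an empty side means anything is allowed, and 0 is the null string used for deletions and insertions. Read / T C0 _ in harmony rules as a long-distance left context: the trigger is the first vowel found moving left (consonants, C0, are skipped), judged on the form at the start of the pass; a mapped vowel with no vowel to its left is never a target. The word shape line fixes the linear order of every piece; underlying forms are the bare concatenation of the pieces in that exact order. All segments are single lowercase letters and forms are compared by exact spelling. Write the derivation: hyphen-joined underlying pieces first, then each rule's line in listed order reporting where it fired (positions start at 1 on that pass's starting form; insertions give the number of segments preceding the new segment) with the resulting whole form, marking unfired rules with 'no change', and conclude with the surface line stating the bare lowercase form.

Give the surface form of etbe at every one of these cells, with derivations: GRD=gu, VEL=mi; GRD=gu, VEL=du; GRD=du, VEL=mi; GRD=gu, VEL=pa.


cell GRD=gu, VEL=mi:
underlying: etbe-ku-ni
1. e -> o, i -> u / B C0 _: fires at position(s) 8: etbekunu
2. f -> v, k -> g, p -> b, s -> z, t -> d / V _ V: fires at position(s) 5: etbegunu
surface: etbegunu

cell GRD=gu, VEL=du:
underlying: etbe-ku-sl
1. e -> o, i -> u / B C0 _: no change
2. f -> v, k -> g, p -> b, s -> z, t -> d / V _ V: fires at position(s) 5: etbegusl
surface: etbegusl

cell GRD=du, VEL=mi:
underlying: etbe-ag-ni
1. e -> o, i -> u / B C0 _: fires at position(s) 8: etbeagnu
2. f -> v, k -> g, p -> b, s -> z, t -> d / V _ V: no change
surface: etbeagnu

cell GRD=gu, VEL=pa:
underlying: etbe-ku-rra
1. e -> o, i -> u / B C0 _: no change
2. f -> v, k -> g, p -> b, s -> z, t -> d / V _ V: fires at position(s) 5: etbegurra
surface: etbegurra


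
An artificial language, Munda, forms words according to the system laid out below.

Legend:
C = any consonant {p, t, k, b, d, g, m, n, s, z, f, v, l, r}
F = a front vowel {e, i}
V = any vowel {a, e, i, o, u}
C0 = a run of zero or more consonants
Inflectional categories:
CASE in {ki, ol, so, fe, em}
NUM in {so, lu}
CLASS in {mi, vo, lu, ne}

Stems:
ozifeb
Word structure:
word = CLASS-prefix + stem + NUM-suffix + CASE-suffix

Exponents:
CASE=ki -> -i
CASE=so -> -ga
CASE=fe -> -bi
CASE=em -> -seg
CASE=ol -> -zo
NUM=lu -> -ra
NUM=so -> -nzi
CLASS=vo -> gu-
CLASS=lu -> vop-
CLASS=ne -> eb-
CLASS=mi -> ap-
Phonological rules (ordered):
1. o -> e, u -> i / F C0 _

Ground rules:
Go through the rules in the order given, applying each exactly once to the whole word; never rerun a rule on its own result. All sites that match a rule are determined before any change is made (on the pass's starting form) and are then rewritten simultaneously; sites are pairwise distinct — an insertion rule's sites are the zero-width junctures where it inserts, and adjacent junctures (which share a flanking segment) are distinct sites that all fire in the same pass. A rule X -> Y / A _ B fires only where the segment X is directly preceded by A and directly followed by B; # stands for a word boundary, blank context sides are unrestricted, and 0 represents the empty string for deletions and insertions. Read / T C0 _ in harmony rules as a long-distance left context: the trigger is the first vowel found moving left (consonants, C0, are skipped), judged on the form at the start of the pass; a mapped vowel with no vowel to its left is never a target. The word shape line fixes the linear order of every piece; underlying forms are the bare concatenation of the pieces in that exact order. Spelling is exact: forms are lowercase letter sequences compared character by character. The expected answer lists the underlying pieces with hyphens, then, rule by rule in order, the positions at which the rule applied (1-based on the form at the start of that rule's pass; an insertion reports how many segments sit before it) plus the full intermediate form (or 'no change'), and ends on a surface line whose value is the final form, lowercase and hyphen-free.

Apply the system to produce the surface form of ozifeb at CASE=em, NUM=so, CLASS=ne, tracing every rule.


underlying: eb-ozifeb-nzi-seg
1. o -> e, u -> i / F C0 _: fires at position(s) 3: ebezifebnziseg
surface: ebezifebnziseg


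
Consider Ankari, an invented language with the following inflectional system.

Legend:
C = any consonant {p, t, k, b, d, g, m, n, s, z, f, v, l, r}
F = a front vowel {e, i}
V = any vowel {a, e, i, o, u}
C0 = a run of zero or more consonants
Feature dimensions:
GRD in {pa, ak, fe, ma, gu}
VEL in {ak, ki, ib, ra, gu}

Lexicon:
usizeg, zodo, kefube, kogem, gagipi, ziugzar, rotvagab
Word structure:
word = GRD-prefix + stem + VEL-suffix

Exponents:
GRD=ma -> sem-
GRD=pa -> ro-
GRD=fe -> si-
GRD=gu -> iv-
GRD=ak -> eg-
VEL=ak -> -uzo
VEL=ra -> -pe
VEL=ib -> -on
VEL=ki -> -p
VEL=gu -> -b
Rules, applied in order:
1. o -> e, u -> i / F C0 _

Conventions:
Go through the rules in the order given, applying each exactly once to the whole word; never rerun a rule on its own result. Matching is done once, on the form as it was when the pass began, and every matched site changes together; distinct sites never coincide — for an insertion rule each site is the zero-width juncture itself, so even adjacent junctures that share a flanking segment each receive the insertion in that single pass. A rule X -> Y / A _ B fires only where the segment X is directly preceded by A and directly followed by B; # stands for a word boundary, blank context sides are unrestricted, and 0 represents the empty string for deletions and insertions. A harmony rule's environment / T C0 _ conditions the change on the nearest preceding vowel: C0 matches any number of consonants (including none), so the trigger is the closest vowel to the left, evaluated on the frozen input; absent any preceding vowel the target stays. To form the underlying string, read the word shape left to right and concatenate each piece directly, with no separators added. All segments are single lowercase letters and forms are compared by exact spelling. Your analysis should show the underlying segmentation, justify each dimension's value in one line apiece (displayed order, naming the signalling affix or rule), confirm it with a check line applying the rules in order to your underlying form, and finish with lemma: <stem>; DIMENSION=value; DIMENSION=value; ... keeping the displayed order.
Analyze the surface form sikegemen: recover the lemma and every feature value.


underlying: si-kogem-on
GRD=fe - signalled by the affix si-
VEL=ib - signalled by the affix -on
check: sikogemon -> sikegemen
lemma: kogem; GRD=fe; VEL=ib


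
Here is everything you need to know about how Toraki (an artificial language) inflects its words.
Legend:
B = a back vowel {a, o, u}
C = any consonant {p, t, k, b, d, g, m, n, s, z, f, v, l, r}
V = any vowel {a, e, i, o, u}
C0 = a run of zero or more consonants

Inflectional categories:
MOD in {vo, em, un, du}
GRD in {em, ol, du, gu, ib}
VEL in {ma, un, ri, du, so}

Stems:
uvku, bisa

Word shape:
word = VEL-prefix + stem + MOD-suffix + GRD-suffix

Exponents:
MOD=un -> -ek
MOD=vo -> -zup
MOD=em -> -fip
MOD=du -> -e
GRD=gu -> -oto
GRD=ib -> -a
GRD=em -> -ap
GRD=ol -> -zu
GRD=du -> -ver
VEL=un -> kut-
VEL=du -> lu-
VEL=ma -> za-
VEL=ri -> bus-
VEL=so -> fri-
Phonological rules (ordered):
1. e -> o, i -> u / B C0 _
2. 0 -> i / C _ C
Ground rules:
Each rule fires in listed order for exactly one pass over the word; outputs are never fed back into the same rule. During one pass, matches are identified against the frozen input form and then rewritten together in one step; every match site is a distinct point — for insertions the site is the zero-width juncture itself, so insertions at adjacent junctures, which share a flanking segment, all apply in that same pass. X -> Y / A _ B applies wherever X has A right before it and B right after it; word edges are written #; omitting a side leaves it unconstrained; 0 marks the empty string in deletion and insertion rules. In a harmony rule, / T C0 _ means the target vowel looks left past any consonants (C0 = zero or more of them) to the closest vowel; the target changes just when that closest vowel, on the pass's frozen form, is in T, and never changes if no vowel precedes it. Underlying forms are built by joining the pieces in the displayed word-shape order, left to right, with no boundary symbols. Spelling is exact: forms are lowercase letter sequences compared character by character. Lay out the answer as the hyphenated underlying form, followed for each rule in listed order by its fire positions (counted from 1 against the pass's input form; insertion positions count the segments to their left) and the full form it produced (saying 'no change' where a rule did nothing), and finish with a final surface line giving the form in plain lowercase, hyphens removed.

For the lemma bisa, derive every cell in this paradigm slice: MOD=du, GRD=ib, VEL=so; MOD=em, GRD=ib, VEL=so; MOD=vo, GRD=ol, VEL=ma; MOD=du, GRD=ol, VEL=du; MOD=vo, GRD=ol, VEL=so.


cell MOD=du, GRD=ib, VEL=so:
underlying: fri-bisa-e-a
1. e -> o, i -> u / B C0 _: fires at position(s) 8: fribisaoa
2. 0 -> i / C _ C: inserts after position(s) 1: firibisaoa
surface: firibisaoa

cell MOD=em, GRD=ib, VEL=so:
underlying: fri-bisa-fip-a
1. e -> o, i -> u / B C0 _: fires at position(s) 9: fribisafupa
2. 0 -> i / C _ C: inserts after position(s) 1: firibisafupa
surface: firibisafupa

cell MOD=vo, GRD=ol, VEL=ma:
underlying: za-bisa-zup-zu
1. e -> o, i -> u / B C0 _: fires at position(s) 4: zabusazupzu
2. 0 -> i / C _ C: inserts after position(s) 9: zabusazupizu
surface: zabusazupizu

cell MOD=du, GRD=ol, VEL=du:
underlying: lu-bisa-e-zu
1. e -> o, i -> u / B C0 _: fires at position(s) 4, 7: lubusaozu
2. 0 -> i / C _ C: no change
surface: lubusaozu

cell MOD=vo, GRD=ol, VEL=so:
underlying: fri-bisa-zup-zu
1. e -> o, i -> u / B C0 _: no change
2. 0 -> i / C _ C: inserts after position(s) 1, 10: firibisazupizu
surface: firibisazupizu


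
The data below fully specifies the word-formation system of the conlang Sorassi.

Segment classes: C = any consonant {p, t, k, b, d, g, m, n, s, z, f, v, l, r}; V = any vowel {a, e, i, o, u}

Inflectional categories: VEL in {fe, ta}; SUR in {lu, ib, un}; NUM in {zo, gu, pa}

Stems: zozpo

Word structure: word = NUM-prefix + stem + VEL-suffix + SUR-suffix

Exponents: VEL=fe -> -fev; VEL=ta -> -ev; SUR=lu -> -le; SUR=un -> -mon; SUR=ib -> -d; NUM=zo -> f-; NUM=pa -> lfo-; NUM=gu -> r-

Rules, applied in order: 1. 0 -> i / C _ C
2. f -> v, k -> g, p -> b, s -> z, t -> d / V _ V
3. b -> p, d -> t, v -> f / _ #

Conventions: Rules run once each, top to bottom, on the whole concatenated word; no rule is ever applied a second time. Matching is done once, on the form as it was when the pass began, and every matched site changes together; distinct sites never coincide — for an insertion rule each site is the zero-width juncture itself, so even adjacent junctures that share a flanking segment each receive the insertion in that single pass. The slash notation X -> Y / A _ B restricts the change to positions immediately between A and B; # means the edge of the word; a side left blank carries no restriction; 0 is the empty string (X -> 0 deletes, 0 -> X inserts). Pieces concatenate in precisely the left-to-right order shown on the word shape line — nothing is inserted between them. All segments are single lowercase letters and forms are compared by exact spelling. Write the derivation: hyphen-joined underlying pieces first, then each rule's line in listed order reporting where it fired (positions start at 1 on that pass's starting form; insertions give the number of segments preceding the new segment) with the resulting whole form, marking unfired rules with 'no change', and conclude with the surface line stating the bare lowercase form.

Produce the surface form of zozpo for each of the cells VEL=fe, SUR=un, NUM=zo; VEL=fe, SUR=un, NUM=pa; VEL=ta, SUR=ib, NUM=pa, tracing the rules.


cell VEL=fe, SUR=un, NUM=zo:
underlying: f-zozpo-fev-mon
1. 0 -> i / C _ C: inserts after position(s) 1, 4, 9: fizozipofevimon
2. f -> v, k -> g, p -> b, s -> z, t -> d / V _ V: fires at position(s) 7, 9: fizozibovevimon
3. b -> p, d -> t, v -> f / _ #: no change
surface: fizozibovevimon

cell VEL=fe, SUR=un, NUM=pa:
underlying: lfo-zozpo-fev-mon
1. 0 -> i / C _ C: inserts after position(s) 1, 6, 11: lifozozipofevimon
2. f -> v, k -> g, p -> b, s -> z, t -> d / V _ V: fires at position(s) 3, 9, 11: livozozibovevimon
3. b -> p, d -> t, v -> f / _ #: no change
surface: livozozibovevimon

cell VEL=ta, SUR=ib, NUM=pa:
underlying: lfo-zozpo-ev-d
1. 0 -> i / C _ C: inserts after position(s) 1, 6, 10: lifozozipoevid
2. f -> v, k -> g, p -> b, s -> z, t -> d / V _ V: fires at position(s) 3, 9: livozoziboevid
3. b -> p, d -> t, v -> f / _ #: fires at position(s) 14: livozoziboevit
surface: livozoziboevit


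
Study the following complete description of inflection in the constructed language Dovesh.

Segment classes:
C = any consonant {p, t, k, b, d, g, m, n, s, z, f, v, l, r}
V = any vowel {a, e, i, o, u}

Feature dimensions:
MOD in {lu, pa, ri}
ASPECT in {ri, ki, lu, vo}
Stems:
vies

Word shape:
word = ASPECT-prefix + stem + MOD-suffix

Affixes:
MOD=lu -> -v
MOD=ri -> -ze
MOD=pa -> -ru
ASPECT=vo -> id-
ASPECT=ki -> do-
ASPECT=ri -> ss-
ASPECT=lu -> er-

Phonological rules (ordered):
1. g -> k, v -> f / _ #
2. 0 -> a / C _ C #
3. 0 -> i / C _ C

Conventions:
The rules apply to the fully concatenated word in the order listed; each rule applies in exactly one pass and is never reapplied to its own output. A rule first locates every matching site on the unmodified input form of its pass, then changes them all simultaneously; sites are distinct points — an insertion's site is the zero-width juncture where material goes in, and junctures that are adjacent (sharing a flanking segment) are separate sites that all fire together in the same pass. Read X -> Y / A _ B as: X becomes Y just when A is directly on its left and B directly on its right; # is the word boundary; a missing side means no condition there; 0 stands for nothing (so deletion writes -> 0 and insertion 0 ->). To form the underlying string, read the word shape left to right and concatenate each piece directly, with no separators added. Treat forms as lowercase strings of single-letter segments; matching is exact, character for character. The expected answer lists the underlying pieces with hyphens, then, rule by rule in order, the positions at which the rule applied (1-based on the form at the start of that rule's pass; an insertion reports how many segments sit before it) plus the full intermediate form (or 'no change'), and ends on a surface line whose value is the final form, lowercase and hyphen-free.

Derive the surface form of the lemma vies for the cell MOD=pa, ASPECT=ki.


underlying: do-vies-ru
1. g -> k, v -> f / _ #: no change
2. 0 -> a / C _ C #: no change
3. 0 -> i / C _ C: inserts after position(s) 6: doviesiru
surface: doviesiru


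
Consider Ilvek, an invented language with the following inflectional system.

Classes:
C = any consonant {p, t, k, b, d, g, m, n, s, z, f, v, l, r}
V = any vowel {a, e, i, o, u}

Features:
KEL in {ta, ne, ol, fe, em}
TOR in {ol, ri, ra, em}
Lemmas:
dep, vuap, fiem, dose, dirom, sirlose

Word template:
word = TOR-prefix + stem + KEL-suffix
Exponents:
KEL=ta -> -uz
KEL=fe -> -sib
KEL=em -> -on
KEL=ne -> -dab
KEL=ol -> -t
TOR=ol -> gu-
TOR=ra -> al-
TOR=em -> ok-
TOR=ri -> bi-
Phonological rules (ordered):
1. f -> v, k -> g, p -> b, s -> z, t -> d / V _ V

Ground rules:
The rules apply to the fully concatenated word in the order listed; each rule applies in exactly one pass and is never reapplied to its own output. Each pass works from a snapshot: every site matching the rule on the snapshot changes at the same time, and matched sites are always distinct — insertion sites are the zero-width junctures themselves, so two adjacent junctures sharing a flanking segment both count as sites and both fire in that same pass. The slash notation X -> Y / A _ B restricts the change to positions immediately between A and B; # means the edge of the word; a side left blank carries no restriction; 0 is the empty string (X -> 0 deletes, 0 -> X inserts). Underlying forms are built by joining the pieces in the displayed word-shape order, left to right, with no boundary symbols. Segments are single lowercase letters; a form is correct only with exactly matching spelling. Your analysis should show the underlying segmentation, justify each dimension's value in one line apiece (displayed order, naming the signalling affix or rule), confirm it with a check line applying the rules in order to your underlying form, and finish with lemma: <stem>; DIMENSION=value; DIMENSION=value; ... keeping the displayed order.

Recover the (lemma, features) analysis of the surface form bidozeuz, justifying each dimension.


underlying: bi-dose-uz
KEL=ta - signalled by the affix -uz
TOR=ri - signalled by the affix bi-
check: bidoseuz -> bidozeuz
lemma: dose; KEL=ta; TOR=ri


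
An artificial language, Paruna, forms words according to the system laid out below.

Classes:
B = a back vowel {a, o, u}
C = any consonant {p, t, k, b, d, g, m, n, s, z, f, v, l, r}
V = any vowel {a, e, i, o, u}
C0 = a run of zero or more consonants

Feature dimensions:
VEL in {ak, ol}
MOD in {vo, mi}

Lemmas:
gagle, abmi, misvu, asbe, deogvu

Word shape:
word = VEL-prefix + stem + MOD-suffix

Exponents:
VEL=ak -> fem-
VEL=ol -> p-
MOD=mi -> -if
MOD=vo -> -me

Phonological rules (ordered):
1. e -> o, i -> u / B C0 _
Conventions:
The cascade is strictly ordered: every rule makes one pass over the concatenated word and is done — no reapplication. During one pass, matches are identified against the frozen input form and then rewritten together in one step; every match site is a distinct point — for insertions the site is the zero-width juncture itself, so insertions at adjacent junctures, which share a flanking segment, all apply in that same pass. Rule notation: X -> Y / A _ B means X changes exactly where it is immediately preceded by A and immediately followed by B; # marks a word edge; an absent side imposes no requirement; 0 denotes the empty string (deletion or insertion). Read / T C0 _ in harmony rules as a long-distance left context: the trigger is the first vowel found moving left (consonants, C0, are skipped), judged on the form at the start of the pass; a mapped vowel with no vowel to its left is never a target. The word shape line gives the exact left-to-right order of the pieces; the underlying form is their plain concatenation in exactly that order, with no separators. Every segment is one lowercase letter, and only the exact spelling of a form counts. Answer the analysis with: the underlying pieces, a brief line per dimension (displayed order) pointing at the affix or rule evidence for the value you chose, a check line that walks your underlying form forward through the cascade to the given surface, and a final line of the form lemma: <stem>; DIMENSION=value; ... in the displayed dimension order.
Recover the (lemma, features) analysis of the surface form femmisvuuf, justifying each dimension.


underlying: fem-misvu-if
VEL=ak - signalled by the affix fem-
MOD=mi - signalled by the affix -if
check: femmisvuif -> femmisvuuf
lemma: misvu; VEL=ak; MOD=mi


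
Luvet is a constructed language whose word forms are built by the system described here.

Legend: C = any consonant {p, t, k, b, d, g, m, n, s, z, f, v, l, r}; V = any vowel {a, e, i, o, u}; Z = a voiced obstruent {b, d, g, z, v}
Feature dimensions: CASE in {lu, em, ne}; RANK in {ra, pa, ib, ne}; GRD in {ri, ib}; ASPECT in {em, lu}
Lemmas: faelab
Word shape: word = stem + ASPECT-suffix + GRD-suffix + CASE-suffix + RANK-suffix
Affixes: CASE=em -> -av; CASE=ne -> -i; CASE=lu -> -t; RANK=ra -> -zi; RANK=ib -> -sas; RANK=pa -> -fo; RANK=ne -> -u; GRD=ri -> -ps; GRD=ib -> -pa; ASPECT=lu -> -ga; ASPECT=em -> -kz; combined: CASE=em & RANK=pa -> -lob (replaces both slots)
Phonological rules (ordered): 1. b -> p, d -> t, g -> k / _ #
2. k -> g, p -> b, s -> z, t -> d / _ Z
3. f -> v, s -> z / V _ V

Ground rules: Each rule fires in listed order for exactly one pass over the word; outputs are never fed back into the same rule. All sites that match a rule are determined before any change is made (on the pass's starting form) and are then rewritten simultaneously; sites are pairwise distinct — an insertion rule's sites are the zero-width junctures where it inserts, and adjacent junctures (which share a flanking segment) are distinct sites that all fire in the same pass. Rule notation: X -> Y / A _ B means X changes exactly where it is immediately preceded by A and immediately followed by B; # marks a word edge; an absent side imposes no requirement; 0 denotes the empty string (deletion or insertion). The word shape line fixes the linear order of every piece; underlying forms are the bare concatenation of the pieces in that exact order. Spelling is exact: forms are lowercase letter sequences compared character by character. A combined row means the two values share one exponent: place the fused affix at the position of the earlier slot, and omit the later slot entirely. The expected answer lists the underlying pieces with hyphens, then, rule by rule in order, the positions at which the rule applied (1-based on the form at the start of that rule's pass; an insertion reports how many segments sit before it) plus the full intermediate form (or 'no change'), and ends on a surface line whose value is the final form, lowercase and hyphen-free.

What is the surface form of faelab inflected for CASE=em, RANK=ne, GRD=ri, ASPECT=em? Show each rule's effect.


underlying: faelab-kz-ps-av-u
1. b -> p, d -> t, g -> k / _ #: no change
2. k -> g, p -> b, s -> z, t -> d / _ Z: fires at position(s) 7: faelabgzpsavu
3. f -> v, s -> z / V _ V: no change
surface: faelabgzpsavu


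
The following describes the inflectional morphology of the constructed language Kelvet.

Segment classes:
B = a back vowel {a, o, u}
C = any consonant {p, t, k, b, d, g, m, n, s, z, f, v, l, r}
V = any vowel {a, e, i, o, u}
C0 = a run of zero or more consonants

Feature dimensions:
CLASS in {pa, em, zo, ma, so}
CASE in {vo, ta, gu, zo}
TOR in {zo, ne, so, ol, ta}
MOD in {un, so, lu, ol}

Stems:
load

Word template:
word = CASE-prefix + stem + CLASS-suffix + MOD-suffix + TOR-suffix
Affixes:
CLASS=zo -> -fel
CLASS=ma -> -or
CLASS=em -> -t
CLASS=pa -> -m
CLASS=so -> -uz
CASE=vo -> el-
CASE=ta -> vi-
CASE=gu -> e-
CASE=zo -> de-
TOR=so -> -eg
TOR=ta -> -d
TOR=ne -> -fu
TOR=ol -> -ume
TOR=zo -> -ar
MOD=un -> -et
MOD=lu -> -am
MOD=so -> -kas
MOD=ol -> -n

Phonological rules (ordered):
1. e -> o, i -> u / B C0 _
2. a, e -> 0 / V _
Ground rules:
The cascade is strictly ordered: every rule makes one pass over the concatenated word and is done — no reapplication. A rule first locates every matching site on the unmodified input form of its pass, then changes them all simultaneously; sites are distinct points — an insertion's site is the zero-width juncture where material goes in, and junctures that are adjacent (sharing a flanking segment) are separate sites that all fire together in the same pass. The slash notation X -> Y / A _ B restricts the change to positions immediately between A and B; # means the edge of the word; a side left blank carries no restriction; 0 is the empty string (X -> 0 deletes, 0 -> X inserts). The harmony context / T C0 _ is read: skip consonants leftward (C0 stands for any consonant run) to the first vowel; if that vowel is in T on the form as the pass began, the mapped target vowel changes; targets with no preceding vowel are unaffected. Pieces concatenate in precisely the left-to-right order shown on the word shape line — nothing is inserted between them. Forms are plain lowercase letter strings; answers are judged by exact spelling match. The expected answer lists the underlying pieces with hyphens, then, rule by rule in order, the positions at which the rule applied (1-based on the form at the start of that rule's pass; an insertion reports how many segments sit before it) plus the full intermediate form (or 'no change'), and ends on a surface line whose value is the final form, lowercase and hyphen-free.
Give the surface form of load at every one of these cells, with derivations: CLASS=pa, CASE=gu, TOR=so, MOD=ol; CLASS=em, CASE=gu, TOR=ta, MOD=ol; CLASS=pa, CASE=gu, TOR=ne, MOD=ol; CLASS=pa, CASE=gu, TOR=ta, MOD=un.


cell CLASS=pa, CASE=gu, TOR=so, MOD=ol:
underlying: e-load-m-n-eg
1. e -> o, i -> u / B C0 _: fires at position(s) 8: eloadmnog
2. a, e -> 0 / V _: fires at position(s) 4: elodmnog
surface: elodmnog

cell CLASS=em, CASE=gu, TOR=ta, MOD=ol:
underlying: e-load-t-n-d
1. e -> o, i -> u / B C0 _: no change
2. a, e -> 0 / V _: fires at position(s) 4: elodtnd
surface: elodtnd

cell CLASS=pa, CASE=gu, TOR=ne, MOD=ol:
underlying: e-load-m-n-fu
1. e -> o, i -> u / B C0 _: no change
2. a, e -> 0 / V _: fires at position(s) 4: elodmnfu
surface: elodmnfu

cell CLASS=pa, CASE=gu, TOR=ta, MOD=un:
underlying: e-load-m-et-d
1. e -> o, i -> u / B C0 _: fires at position(s) 7: eloadmotd
2. a, e -> 0 / V _: fires at position(s) 4: elodmotd
surface: elodmotd


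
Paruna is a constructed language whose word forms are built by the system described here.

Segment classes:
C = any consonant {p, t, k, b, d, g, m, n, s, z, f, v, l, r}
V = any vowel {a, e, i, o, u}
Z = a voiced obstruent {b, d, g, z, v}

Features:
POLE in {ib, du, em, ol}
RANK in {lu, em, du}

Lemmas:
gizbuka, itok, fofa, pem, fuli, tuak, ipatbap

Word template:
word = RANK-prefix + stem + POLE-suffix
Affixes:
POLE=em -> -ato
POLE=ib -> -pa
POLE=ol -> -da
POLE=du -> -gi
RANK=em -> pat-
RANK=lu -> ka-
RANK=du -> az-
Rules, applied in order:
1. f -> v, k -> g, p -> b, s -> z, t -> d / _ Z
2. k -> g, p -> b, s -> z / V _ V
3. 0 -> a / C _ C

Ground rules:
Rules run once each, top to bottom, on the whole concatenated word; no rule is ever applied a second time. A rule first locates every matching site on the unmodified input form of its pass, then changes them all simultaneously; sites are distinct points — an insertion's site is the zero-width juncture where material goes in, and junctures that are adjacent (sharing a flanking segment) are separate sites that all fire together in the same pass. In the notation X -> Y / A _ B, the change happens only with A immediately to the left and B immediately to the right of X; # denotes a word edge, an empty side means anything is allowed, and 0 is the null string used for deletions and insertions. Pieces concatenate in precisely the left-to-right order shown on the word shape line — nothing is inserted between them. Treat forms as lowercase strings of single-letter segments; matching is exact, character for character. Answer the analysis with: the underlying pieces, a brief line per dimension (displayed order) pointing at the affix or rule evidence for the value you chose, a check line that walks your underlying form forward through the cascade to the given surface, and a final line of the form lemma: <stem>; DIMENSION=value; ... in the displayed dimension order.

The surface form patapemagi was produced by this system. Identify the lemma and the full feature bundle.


underlying: pat-pem-gi
POLE=du - signalled by the affix -gi
RANK=em - signalled by the affix pat-
check: patpemgi -> patpemgi -> patpemgi -> patapemagi
lemma: pem; POLE=du; RANK=em


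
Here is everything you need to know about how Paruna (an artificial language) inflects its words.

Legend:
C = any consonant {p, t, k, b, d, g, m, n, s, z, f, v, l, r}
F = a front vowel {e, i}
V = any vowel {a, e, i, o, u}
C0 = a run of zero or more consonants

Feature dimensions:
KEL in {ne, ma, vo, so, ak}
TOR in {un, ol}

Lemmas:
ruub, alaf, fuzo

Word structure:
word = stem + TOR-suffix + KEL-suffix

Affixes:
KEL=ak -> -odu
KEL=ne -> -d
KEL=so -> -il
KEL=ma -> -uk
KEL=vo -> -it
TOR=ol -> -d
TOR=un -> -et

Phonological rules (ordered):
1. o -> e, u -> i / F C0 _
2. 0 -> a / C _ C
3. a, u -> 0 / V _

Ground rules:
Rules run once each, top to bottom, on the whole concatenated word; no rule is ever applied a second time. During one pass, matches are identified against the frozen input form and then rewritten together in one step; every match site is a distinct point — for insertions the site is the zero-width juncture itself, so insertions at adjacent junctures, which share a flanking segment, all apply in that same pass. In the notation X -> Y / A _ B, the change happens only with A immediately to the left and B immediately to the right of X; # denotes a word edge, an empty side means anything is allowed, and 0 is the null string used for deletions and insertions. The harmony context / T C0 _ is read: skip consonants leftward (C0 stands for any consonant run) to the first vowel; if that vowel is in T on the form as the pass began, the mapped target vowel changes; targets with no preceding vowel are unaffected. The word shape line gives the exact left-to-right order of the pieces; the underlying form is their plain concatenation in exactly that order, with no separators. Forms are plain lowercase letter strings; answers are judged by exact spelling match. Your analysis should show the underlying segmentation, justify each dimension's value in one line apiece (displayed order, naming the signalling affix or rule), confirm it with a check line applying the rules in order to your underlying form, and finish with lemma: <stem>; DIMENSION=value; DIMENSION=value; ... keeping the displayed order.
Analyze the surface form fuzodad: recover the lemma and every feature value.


underlying: fuzo-d-d
KEL=ne - signalled by the affix -d
TOR=ol - signalled by the affix -d
check: fuzodd -> fuzodd -> fuzodad -> fuzodad
lemma: fuzo; KEL=ne; TOR=ol


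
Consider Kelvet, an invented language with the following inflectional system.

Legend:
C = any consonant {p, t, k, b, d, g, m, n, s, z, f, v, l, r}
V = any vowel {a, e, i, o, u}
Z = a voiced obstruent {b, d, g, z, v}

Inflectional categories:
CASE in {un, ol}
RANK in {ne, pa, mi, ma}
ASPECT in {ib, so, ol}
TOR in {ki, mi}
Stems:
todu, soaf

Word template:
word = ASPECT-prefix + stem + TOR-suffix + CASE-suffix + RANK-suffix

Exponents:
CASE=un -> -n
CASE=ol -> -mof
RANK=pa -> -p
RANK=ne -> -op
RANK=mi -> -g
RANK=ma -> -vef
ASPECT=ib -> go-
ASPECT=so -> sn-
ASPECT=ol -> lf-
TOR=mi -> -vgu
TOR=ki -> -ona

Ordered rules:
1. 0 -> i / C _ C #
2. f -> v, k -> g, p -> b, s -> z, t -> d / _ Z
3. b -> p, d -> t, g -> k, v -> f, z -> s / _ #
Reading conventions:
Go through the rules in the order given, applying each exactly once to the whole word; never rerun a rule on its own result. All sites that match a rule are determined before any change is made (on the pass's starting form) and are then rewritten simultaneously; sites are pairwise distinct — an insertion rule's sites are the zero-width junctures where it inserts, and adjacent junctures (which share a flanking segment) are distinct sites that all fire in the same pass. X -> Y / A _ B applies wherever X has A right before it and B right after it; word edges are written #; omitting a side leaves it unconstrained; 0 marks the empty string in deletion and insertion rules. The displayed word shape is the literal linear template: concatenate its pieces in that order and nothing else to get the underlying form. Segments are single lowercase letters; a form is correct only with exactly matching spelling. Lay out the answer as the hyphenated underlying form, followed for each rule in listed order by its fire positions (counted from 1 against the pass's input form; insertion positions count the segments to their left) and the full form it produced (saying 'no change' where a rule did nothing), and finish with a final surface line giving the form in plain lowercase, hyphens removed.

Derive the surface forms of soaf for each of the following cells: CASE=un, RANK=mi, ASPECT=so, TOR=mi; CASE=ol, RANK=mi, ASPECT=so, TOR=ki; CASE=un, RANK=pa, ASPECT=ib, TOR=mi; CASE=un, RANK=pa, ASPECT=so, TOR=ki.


cell CASE=un, RANK=mi, ASPECT=so, TOR=mi:
underlying: sn-soaf-vgu-n-g
1. 0 -> i / C _ C #: inserts after position(s) 10: snsoafvgunig
2. f -> v, k -> g, p -> b, s -> z, t -> d / _ Z: fires at position(s) 6: snsoavvgunig
3. b -> p, d -> t, g -> k, v -> f, z -> s / _ #: fires at position(s) 12: snsoavvgunik
surface: snsoavvgunik

cell CASE=ol, RANK=mi, ASPECT=so, TOR=ki:
underlying: sn-soaf-ona-mof-g
1. 0 -> i / C _ C #: inserts after position(s) 12: snsoafonamofig
2. f -> v, k -> g, p -> b, s -> z, t -> d / _ Z: no change
3. b -> p, d -> t, g -> k, v -> f, z -> s / _ #: fires at position(s) 14: snsoafonamofik
surface: snsoafonamofik

cell CASE=un, RANK=pa, ASPECT=ib, TOR=mi:
underlying: go-soaf-vgu-n-p
1. 0 -> i / C _ C #: inserts after position(s) 10: gosoafvgunip
2. f -> v, k -> g, p -> b, s -> z, t -> d / _ Z: fires at position(s) 6: gosoavvgunip
3. b -> p, d -> t, g -> k, v -> f, z -> s / _ #: no change
surface: gosoavvgunip

cell CASE=un, RANK=pa, ASPECT=so, TOR=ki:
underlying: sn-soaf-ona-n-p
1. 0 -> i / C _ C #: inserts after position(s) 10: snsoafonanip
2. f -> v, k -> g, p -> b, s -> z, t -> d / _ Z: no change
3. b -> p, d -> t, g -> k, v -> f, z -> s / _ #: no change
surface: snsoafonanip


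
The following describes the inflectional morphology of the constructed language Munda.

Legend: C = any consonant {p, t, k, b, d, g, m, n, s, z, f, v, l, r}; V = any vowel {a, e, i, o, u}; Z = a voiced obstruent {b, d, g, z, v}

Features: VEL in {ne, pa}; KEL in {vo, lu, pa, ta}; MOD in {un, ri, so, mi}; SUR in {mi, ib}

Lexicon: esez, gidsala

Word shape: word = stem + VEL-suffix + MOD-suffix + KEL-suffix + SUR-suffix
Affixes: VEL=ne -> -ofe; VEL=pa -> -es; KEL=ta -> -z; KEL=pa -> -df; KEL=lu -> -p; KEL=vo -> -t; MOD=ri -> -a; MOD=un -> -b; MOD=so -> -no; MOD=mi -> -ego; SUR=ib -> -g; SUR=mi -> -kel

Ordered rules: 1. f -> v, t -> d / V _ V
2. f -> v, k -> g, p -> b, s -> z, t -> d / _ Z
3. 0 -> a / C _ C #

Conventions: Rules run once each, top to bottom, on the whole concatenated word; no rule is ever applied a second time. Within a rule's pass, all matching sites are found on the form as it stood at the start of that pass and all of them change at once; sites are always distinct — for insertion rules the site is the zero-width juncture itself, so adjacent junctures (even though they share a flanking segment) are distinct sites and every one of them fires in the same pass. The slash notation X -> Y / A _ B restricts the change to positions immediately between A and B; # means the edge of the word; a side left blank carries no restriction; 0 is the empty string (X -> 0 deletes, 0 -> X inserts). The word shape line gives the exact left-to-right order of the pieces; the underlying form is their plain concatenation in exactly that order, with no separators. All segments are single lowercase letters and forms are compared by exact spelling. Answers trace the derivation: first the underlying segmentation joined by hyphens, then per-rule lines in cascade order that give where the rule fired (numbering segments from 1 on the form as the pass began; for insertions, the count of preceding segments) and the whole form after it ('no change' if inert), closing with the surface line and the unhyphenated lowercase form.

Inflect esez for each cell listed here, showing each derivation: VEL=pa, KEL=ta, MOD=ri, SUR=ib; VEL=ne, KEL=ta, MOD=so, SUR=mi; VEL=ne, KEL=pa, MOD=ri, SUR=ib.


cell VEL=pa, KEL=ta, MOD=ri, SUR=ib:
underlying: esez-es-a-z-g
1. f -> v, t -> d / V _ V: no change
2. f -> v, k -> g, p -> b, s -> z, t -> d / _ Z: no change
3. 0 -> a / C _ C #: inserts after position(s) 8: esezesazag
surface: esezesazag

cell VEL=ne, KEL=ta, MOD=so, SUR=mi:
underlying: esez-ofe-no-z-kel
1. f -> v, t -> d / V _ V: fires at position(s) 6: esezovenozkel
2. f -> v, k -> g, p -> b, s -> z, t -> d / _ Z: no change
3. 0 -> a / C _ C #: no change
surface: esezovenozkel

cell VEL=ne, KEL=pa, MOD=ri, SUR=ib:
underlying: esez-ofe-a-df-g
1. f -> v, t -> d / V _ V: fires at position(s) 6: esezoveadfg
2. f -> v, k -> g, p -> b, s -> z, t -> d / _ Z: fires at position(s) 10: esezoveadvg
3. 0 -> a / C _ C #: inserts after position(s) 10: esezoveadvag
surface: esezoveadvag
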